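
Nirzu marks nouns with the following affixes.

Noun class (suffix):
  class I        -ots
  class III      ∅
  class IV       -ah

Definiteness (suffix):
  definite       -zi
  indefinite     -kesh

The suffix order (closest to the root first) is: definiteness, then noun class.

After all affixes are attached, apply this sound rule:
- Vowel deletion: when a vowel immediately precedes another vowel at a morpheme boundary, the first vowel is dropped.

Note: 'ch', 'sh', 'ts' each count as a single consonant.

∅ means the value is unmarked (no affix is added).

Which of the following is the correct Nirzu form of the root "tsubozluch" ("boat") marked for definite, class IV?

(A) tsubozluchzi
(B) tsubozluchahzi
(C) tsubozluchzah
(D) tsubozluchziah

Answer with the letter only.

C

Attach definiteness definite -zi → tsubozluchzi.
Attach noun class class IV -ah → tsubozluchziah.
Apply vowel deletion: tsubozluchziah → tsubozluchzah.
So the correct form is tsubozluchzah, option (C).
(B) tsubozluchahzi is wrong: it has the affixes in the wrong order.
(D) tsubozluchziah is wrong: it fails to apply the sound rule(s).
(A) tsubozluchzi is wrong: it uses class III instead of class IV for noun class.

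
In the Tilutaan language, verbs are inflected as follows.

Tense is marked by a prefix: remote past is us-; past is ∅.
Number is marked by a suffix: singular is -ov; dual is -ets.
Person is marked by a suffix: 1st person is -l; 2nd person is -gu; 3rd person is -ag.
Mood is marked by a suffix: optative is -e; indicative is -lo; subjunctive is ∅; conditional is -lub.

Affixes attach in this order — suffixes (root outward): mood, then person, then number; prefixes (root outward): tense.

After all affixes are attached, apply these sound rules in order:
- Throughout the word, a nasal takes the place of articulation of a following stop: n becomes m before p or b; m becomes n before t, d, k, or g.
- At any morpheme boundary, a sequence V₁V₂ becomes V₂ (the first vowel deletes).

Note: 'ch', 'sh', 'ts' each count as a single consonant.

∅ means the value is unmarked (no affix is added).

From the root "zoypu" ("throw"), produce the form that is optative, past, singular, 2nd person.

zoypegov

Attach mood optative -e → zoypue.
Attach person 2nd person -gu → zoypuegu.
Attach number singular -ov → zoypueguov.
tense = past: zero marking, form stays zoypueguov.
Nasal assimilation: no change.
Apply vowel deletion: zoypueguov → zoypegov.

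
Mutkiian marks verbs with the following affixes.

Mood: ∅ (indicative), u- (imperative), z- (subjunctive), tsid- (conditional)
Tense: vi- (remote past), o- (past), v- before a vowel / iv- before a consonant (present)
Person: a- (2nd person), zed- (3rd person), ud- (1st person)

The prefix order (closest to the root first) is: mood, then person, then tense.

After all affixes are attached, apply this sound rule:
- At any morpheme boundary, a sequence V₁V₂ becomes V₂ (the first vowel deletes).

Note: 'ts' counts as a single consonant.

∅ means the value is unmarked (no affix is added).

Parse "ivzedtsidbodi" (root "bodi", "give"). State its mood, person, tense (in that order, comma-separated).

Segment: iv-zed-tsid-bodi.
mood: tsid- → conditional.
person: zed- → 3rd person.
tense: v/iv- → present.

conditional, 3rd person, present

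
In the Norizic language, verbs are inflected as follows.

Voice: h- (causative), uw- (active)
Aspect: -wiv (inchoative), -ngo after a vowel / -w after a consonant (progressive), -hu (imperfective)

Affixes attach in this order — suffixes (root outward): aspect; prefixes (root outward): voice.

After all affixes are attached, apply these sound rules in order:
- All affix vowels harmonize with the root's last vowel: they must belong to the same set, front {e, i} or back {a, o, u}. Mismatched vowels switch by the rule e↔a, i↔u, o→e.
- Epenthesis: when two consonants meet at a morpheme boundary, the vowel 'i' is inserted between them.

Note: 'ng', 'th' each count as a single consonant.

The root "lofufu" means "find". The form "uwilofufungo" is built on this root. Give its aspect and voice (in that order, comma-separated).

Segment: uw-lofufu-ngo.
aspect: -ngo/w → progressive.
voice: uw- → active.

progressive, active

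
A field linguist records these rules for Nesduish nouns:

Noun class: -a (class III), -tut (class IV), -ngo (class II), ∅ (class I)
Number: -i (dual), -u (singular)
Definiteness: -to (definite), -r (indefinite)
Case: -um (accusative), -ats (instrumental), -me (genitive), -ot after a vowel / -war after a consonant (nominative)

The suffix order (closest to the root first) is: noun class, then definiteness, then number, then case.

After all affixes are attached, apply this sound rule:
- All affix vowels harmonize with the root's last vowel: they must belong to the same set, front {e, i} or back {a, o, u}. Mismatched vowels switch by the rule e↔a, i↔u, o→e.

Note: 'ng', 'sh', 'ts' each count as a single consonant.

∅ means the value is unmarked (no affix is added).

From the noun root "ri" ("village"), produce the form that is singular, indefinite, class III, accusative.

rieriim

Attach noun class class III -a → ria.
Attach definiteness indefinite -r → riar.
Attach number singular -u → riaru.
Attach case accusative -um → riaruum.
Apply vowel harmony: riaruum → rieriim.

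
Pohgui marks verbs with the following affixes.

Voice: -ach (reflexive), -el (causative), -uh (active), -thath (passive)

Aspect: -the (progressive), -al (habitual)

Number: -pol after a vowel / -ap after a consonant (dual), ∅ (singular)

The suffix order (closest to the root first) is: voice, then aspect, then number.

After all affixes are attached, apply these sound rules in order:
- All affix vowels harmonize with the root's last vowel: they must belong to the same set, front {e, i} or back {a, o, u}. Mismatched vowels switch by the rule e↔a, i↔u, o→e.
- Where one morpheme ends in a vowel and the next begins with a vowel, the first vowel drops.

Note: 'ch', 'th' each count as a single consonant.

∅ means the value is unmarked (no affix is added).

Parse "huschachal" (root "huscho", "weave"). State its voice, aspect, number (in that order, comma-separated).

reflexive, habitual, singular

Segment: huscho-ach-al.
voice: -ach → reflexive.
aspect: -al → habitual.
number: ∅ → singular.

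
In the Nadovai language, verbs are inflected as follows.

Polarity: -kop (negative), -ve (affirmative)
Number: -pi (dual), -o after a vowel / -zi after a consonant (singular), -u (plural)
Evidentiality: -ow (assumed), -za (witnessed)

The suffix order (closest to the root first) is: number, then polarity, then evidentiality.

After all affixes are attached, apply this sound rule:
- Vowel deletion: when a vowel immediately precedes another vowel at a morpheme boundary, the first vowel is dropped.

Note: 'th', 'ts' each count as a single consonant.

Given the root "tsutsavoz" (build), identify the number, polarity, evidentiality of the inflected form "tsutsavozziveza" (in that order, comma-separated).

Segment: tsutsavoz-zi-ve-za.
number: -o/zi → singular.
polarity: -ve → affirmative.
evidentiality: -za → witnessed.

singular, affirmative, witnessed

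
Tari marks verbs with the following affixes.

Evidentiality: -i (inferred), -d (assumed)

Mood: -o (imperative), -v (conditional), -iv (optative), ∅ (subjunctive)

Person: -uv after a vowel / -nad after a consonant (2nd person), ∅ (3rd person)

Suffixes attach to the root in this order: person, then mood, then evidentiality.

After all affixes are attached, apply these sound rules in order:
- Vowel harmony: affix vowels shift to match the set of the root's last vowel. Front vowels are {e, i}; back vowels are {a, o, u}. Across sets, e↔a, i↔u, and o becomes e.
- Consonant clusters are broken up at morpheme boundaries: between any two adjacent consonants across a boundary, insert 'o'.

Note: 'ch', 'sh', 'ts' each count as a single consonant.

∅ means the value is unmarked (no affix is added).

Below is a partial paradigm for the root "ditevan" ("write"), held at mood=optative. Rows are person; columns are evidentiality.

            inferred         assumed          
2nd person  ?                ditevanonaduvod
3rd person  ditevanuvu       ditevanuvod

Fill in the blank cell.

Attach person 2nd person -nad (after consonant 'n') → ditevannad.
Attach mood optative -iv → ditevannadiv.
Attach evidentiality inferred -i → ditevannadivi.
Apply vowel harmony: ditevannadivi → ditevannaduvu.
Apply epenthesis: ditevannaduvu → ditevanonaduvu.

ditevanonaduvu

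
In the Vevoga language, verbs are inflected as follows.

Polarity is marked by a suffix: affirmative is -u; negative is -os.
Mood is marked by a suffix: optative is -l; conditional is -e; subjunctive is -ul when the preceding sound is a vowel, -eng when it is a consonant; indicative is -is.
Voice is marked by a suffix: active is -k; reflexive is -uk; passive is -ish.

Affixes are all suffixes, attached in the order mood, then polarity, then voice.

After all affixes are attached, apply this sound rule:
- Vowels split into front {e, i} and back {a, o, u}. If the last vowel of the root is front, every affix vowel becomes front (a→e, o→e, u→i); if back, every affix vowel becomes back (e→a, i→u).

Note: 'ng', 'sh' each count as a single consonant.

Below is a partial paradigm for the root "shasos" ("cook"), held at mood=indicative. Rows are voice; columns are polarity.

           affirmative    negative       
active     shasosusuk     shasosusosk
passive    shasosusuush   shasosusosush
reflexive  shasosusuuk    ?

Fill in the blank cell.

shasosusosuk

Attach mood indicative -is → shasosis.
Attach polarity negative -os → shasosisos.
Attach voice reflexive -uk → shasosisosuk.
Apply vowel harmony: shasosisosuk → shasosusosuk.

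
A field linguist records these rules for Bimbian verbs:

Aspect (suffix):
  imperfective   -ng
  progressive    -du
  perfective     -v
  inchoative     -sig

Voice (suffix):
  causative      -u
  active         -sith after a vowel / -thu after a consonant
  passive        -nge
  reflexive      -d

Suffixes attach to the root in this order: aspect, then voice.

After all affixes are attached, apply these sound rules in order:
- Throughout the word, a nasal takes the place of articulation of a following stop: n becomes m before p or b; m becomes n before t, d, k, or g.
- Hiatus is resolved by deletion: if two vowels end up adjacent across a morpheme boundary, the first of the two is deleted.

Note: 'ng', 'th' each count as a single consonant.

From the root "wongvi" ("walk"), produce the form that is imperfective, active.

wongvingthu

Attach aspect imperfective -ng → wongving.
Attach voice active -thu (after consonant 'ng') → wongvingthu.
Nasal assimilation: no change.
Vowel deletion: no change.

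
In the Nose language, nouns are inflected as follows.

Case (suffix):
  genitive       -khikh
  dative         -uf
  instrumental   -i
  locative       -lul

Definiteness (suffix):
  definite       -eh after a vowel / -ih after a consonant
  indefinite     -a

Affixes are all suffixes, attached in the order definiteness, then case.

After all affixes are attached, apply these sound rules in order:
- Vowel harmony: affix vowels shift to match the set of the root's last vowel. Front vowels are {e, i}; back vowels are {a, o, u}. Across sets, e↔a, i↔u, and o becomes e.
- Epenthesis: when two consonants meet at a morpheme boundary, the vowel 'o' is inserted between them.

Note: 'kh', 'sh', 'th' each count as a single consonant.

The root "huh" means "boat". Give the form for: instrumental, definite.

Attach definiteness definite -ih (after consonant 'h') → huhih.
Attach case instrumental -i → huhihi.
Apply vowel harmony: huhihi → huhuhu.
Epenthesis: no change.

huhuhu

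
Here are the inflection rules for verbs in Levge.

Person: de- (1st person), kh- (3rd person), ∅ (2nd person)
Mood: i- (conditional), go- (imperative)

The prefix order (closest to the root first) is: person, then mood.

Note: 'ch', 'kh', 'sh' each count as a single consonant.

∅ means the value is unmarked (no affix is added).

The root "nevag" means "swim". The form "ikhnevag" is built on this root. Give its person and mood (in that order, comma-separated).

3rd person, conditional

Segment: i-kh-nevag.
person: kh- → 3rd person.
mood: i- → conditional.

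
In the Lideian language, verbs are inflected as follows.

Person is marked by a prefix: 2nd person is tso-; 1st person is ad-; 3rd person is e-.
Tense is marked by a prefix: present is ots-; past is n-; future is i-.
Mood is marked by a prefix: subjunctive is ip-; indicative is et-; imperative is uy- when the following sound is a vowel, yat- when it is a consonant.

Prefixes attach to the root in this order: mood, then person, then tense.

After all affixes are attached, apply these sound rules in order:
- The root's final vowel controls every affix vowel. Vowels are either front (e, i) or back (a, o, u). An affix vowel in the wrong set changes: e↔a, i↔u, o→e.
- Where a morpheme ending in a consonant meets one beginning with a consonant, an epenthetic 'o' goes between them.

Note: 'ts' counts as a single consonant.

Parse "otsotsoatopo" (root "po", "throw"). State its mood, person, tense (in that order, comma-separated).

Segment: ots-tso-et-po.
mood: et- → indicative.
person: tso- → 2nd person.
tense: ots- → present.

indicative, 2nd person, present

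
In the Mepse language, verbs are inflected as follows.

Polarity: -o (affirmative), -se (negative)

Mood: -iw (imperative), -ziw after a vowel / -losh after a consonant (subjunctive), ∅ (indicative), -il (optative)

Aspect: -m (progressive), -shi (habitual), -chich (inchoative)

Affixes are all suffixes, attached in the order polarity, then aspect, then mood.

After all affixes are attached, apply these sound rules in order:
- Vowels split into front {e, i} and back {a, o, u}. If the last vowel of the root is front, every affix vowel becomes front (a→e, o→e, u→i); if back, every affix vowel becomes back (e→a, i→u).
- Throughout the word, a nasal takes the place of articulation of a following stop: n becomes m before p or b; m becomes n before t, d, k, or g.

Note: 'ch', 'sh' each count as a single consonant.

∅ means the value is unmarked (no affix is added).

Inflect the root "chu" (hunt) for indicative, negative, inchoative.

Attach polarity negative -se → chuse.
Attach aspect inchoative -chich → chusechich.
mood = indicative: zero marking, form stays chusechich.
Apply vowel harmony: chusechich → chusachuch.
Nasal assimilation: no change.

chusachuch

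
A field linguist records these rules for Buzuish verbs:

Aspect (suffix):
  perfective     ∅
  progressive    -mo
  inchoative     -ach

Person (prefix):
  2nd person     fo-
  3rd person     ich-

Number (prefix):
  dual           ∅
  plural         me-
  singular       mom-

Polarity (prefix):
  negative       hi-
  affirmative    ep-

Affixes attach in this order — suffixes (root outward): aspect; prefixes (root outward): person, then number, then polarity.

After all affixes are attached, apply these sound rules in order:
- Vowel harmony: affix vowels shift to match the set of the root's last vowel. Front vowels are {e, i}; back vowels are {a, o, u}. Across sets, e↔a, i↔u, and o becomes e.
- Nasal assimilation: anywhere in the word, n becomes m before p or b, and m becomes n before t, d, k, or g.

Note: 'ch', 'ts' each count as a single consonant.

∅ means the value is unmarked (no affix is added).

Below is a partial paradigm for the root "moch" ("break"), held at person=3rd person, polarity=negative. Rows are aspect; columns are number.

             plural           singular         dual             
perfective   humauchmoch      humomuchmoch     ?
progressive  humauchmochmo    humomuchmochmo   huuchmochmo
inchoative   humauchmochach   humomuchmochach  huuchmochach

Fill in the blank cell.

Attach person 3rd person ich- → ichmoch.
number = dual: zero marking, form stays ichmoch.
Attach polarity negative hi- → hiichmoch.
aspect = perfective: zero marking, form stays hiichmoch.
Apply vowel harmony: hiichmoch → huuchmoch.
Nasal assimilation: no change.

huuchmoch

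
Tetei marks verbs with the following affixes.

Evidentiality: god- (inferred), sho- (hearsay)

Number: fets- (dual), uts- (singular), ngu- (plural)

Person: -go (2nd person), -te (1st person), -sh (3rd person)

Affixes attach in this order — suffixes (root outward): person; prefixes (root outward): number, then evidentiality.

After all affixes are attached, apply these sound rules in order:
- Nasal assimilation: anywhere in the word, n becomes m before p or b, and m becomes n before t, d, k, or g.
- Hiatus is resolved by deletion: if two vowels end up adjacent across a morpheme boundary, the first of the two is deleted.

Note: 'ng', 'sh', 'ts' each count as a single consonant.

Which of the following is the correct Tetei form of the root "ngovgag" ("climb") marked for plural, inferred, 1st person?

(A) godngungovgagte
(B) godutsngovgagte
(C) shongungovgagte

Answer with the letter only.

A

Attach person 1st person -te → ngovgagte.
Attach number plural ngu- → ngungovgagte.
Attach evidentiality inferred god- → godngungovgagte.
Nasal assimilation: no change.
Vowel deletion: no change.
So the correct form is godngungovgagte, option (A).
(B) godutsngovgagte is wrong: it uses singular instead of plural for number.
(C) shongungovgagte is wrong: it uses hearsay instead of inferred for evidentiality.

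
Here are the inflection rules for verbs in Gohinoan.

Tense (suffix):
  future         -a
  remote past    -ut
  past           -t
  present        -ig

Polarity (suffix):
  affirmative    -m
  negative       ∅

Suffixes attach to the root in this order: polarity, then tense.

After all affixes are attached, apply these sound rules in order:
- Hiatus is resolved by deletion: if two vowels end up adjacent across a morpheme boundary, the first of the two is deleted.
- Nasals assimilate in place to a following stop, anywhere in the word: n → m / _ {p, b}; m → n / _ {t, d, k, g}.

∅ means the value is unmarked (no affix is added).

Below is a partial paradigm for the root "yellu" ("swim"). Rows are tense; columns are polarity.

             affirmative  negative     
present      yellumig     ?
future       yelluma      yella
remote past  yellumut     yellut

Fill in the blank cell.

polarity = negative: zero marking, form stays yellu.
Attach tense present -ig → yelluig.
Apply vowel deletion: yelluig → yellig.
Nasal assimilation: no change.

yellig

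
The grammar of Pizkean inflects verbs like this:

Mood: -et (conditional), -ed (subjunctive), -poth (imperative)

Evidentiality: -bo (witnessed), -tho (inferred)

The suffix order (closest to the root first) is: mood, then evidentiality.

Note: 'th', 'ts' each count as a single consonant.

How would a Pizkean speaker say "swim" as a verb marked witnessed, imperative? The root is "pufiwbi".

Attach mood imperative -poth → pufiwbipoth.
Attach evidentiality witnessed -bo → pufiwbipothbo.

pufiwbipothbo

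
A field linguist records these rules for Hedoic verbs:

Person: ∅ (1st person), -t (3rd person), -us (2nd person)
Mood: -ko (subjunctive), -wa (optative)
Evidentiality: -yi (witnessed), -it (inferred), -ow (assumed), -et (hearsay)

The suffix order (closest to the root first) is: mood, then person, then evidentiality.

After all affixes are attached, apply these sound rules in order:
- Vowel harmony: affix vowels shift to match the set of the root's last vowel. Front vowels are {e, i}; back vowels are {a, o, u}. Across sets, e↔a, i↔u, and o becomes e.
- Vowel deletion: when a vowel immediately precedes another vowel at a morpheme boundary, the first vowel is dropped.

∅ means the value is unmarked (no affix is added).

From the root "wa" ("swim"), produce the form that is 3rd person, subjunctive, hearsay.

Attach mood subjunctive -ko → wako.
Attach person 3rd person -t → wakot.
Attach evidentiality hearsay -et → wakotet.
Apply vowel harmony: wakotet → wakotat.
Vowel deletion: no change.

wakotat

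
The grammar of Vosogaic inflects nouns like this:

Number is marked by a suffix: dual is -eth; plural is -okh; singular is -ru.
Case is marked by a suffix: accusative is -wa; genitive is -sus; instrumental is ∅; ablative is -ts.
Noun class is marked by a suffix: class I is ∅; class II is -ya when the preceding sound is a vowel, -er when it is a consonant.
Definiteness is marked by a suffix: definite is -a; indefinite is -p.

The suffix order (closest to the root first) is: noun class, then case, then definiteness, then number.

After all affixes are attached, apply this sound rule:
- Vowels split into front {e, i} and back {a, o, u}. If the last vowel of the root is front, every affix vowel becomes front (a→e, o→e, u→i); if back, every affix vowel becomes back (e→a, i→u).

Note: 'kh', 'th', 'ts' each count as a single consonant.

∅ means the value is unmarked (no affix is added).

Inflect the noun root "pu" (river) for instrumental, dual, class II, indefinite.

puyapath

Attach noun class class II -ya (after vowel 'u') → puya.
case = instrumental: zero marking, form stays puya.
Attach definiteness indefinite -p → puyap.
Attach number dual -eth → puyapeth.
Apply vowel harmony: puyapeth → puyapath.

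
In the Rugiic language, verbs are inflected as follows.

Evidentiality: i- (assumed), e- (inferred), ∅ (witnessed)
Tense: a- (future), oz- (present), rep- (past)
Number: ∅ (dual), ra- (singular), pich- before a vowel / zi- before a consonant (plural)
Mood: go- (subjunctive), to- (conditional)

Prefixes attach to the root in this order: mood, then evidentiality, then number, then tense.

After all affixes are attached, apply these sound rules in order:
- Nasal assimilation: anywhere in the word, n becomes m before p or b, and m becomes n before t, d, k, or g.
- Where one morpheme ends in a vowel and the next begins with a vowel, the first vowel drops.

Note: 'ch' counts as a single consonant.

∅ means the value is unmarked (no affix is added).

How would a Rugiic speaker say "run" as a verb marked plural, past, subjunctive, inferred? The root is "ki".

reppichegoki

Attach mood subjunctive go- → goki.
Attach evidentiality inferred e- → egoki.
Attach number plural pich- (before vowel 'e') → pichegoki.
Attach tense past rep- → reppichegoki.
Nasal assimilation: no change.
Vowel deletion: no change.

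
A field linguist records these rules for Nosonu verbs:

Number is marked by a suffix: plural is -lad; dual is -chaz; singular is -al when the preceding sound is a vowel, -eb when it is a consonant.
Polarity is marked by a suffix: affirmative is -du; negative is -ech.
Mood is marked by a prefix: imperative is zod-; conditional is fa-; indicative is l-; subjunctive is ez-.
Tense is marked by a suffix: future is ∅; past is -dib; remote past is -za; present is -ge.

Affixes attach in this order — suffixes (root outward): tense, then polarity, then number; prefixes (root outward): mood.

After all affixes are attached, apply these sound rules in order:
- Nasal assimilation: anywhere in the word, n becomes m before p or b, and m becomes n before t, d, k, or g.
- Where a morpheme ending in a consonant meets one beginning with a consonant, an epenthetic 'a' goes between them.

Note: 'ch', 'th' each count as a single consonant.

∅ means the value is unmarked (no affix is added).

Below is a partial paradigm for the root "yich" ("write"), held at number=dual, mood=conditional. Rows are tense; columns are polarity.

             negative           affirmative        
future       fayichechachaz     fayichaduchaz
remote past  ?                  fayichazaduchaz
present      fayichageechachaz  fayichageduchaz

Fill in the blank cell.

Attach tense remote past -za → yichza.
Attach polarity negative -ech → yichzaech.
Attach number dual -chaz → yichzaechchaz.
Attach mood conditional fa- → fayichzaechchaz.
Nasal assimilation: no change.
Apply epenthesis: fayichzaechchaz → fayichazaechachaz.

fayichazaechachaz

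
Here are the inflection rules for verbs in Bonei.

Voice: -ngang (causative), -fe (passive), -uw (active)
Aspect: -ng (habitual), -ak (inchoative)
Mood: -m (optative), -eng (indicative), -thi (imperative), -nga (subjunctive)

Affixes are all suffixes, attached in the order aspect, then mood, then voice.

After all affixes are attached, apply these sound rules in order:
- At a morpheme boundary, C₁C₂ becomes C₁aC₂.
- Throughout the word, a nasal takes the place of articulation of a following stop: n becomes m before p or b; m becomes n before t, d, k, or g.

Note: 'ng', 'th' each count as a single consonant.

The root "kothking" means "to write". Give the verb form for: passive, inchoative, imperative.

Attach aspect inchoative -ak → kothkingak.
Attach mood imperative -thi → kothkingakthi.
Attach voice passive -fe → kothkingakthife.
Apply epenthesis: kothkingakthife → kothkingakathife.
Nasal assimilation: no change.

kothkingakathife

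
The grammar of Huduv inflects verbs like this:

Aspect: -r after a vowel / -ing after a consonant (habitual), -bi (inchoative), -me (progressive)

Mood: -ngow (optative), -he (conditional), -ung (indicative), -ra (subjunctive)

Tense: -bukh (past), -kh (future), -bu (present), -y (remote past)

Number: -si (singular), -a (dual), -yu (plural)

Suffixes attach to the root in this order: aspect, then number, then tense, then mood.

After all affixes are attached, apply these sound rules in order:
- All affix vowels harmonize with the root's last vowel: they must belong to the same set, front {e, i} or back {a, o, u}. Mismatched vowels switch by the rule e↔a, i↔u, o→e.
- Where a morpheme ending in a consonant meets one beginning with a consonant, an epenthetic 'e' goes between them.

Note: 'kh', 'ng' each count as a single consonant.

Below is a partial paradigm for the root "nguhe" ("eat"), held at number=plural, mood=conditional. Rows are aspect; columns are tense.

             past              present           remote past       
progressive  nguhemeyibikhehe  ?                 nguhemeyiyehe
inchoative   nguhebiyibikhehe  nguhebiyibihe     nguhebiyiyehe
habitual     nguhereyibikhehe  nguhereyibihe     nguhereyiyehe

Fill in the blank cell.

Attach aspect progressive -me → nguheme.
Attach number plural -yu → nguhemeyu.
Attach tense present -bu → nguhemeyubu.
Attach mood conditional -he → nguhemeyubuhe.
Apply vowel harmony: nguhemeyubuhe → nguhemeyibihe.
Epenthesis: no change.

nguhemeyibihe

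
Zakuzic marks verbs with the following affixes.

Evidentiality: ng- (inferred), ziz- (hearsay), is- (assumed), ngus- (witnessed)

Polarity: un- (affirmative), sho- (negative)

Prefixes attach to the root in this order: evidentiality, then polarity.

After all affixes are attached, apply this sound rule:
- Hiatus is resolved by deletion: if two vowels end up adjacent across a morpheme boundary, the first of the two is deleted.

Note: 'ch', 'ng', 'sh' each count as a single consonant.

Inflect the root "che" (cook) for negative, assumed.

Attach evidentiality assumed is- → ische.
Attach polarity negative sho- → shoische.
Apply vowel deletion: shoische → shische.

shische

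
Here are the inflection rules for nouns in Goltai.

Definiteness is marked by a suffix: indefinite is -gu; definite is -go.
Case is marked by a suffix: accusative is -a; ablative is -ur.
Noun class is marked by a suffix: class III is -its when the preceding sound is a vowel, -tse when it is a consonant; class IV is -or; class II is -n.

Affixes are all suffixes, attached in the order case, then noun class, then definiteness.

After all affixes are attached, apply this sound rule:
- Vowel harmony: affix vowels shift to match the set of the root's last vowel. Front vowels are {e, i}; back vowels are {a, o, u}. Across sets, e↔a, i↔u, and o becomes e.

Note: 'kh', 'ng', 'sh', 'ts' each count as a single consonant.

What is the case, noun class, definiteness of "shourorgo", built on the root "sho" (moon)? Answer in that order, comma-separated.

Segment: sho-ur-or-go.
case: -ur → ablative.
noun class: -or → class IV.
definiteness: -go → definite.

ablative, class IV, definite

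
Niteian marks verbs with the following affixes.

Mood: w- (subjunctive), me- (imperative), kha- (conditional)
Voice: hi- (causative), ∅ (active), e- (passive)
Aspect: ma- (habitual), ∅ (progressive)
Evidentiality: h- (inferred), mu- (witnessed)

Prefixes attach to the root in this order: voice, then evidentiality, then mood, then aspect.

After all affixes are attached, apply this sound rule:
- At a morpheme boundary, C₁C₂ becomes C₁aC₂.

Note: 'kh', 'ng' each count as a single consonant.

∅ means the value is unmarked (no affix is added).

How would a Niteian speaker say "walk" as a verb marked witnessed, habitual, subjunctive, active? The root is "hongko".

voice = active: zero marking, form stays hongko.
Attach evidentiality witnessed mu- → muhongko.
Attach mood subjunctive w- → wmuhongko.
Attach aspect habitual ma- → mawmuhongko.
Apply epenthesis: mawmuhongko → mawamuhongko.

mawamuhongko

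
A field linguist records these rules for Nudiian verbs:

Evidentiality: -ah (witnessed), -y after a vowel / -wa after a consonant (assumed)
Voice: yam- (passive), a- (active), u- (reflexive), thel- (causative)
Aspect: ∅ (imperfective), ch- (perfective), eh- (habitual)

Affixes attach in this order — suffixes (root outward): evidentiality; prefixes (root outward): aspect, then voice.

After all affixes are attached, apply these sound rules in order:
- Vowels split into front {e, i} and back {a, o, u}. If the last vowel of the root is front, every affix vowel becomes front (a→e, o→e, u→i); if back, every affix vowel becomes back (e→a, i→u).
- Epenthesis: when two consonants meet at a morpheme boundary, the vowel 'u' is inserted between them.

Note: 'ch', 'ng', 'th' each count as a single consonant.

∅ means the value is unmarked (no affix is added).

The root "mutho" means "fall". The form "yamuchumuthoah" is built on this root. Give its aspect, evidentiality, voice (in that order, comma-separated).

perfective, witnessed, passive

Segment: yam-ch-mutho-ah.
aspect: ch- → perfective.
evidentiality: -ah → witnessed.
voice: yam- → passive.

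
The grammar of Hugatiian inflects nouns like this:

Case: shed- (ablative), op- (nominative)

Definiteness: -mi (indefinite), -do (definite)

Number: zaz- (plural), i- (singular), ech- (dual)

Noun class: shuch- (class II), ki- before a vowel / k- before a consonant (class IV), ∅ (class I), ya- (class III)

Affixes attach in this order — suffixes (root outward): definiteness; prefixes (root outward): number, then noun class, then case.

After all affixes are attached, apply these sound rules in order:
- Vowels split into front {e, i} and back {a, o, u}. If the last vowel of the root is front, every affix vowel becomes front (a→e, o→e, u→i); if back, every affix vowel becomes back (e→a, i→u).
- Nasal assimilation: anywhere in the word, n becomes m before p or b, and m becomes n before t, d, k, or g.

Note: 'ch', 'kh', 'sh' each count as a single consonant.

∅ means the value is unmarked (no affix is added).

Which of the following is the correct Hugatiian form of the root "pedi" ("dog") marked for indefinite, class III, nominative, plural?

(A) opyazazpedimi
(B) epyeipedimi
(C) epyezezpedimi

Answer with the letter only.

Attach number plural zaz- → zazpedi.
Attach noun class class III ya- → yazazpedi.
Attach definiteness indefinite -mi → yazazpedimi.
Attach case nominative op- → opyazazpedimi.
Apply vowel harmony: opyazazpedimi → epyezezpedimi.
Nasal assimilation: no change.
So the correct form is epyezezpedimi, option (C).
(B) epyeipedimi is wrong: it uses singular instead of plural for number.
(A) opyazazpedimi is wrong: it fails to apply the sound rule(s).

C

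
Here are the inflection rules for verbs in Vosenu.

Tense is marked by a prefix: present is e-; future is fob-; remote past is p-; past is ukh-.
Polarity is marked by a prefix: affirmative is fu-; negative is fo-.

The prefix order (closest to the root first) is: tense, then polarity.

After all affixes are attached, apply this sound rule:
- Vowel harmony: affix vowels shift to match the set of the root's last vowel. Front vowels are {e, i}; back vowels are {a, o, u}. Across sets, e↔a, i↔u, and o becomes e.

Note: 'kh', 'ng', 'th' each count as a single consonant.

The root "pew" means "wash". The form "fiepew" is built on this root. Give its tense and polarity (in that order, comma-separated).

Segment: fu-e-pew.
tense: e- → present.
polarity: fu- → affirmative.

present, affirmative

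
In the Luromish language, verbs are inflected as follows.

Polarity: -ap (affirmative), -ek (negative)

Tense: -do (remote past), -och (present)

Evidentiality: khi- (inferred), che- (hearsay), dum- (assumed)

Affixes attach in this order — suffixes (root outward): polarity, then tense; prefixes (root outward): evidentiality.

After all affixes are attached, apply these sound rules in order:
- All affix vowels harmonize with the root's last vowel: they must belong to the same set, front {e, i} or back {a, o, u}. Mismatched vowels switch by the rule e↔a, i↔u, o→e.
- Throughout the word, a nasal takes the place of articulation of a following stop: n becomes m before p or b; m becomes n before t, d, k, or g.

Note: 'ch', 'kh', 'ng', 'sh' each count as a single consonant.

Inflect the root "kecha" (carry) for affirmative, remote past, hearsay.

chakechaapdo

Attach polarity affirmative -ap → kechaap.
Attach tense remote past -do → kechaapdo.
Attach evidentiality hearsay che- → chekechaapdo.
Apply vowel harmony: chekechaapdo → chakechaapdo.
Nasal assimilation: no change.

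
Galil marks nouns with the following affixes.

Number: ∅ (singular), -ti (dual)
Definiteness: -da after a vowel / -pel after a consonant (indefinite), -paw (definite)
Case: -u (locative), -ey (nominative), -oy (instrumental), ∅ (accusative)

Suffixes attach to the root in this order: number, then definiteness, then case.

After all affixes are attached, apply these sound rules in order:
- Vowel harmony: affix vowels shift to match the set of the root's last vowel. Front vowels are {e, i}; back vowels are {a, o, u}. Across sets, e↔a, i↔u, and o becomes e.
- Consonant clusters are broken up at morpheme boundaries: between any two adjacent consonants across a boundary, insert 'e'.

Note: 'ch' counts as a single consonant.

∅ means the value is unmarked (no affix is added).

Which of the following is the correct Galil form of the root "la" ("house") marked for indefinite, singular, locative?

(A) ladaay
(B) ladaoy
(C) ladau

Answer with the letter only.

number = singular: zero marking, form stays la.
Attach definiteness indefinite -da (after vowel 'a') → lada.
Attach case locative -u → ladau.
Vowel harmony: no change.
Epenthesis: no change.
So the correct form is ladau, option (C).
(B) ladaoy is wrong: it uses instrumental instead of locative for case.
(A) ladaay is wrong: it uses nominative instead of locative for case.

C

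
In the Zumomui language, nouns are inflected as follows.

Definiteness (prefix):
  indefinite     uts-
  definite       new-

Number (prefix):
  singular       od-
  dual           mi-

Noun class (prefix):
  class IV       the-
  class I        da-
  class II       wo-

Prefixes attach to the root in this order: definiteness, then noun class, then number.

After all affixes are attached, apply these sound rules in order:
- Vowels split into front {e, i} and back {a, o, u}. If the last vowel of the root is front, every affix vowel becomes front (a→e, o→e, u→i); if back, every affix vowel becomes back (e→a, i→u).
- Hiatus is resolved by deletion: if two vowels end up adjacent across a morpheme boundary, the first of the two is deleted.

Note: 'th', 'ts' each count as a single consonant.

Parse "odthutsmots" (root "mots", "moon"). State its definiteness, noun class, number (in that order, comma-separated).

Segment: od-the-uts-mots.
definiteness: uts- → indefinite.
noun class: the- → class IV.
number: od- → singular.

indefinite, class IV, singular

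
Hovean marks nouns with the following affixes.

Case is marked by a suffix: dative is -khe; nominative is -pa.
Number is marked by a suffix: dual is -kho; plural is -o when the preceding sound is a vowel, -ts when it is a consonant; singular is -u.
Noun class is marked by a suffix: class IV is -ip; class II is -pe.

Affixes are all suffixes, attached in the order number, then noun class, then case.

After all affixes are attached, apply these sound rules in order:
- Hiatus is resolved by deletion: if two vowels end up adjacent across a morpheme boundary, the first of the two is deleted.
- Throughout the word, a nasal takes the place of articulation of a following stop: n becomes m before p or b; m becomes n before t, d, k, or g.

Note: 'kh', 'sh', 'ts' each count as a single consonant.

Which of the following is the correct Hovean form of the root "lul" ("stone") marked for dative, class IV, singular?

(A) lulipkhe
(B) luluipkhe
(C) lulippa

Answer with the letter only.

Attach number singular -u → lulu.
Attach noun class class IV -ip → luluip.
Attach case dative -khe → luluipkhe.
Apply vowel deletion: luluipkhe → lulipkhe.
Nasal assimilation: no change.
So the correct form is lulipkhe, option (A).
(B) luluipkhe is wrong: it fails to apply the sound rule(s).
(C) lulippa is wrong: it uses nominative instead of dative for case.

A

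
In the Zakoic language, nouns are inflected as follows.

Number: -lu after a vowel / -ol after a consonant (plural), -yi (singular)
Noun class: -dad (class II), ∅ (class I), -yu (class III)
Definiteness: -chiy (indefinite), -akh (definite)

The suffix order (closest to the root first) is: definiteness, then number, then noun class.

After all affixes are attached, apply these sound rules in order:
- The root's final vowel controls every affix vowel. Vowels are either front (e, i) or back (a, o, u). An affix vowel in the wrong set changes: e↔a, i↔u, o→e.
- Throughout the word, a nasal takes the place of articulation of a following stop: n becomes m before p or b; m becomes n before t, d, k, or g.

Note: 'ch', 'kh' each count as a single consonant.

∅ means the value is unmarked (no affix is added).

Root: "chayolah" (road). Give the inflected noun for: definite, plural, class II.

Attach definiteness definite -akh → chayolahakh.
Attach number plural -ol (after consonant 'kh') → chayolahakhol.
Attach noun class class II -dad → chayolahakholdad.
Vowel harmony: no change.
Nasal assimilation: no change.

chayolahakholdad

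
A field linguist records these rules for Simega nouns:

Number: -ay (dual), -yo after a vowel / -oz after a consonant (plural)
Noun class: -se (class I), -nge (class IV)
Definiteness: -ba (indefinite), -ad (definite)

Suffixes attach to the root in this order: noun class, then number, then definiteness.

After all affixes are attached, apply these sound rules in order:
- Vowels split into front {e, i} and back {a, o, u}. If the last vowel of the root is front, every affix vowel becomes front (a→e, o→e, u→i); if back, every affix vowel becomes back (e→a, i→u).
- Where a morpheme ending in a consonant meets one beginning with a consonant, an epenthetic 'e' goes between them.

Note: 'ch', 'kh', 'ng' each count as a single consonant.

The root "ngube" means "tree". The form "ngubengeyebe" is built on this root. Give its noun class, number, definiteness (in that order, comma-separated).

class IV, plural, indefinite

Segment: ngube-nge-yo-ba.
noun class: -nge → class IV.
number: -yo/oz → plural.
definiteness: -ba → indefinite.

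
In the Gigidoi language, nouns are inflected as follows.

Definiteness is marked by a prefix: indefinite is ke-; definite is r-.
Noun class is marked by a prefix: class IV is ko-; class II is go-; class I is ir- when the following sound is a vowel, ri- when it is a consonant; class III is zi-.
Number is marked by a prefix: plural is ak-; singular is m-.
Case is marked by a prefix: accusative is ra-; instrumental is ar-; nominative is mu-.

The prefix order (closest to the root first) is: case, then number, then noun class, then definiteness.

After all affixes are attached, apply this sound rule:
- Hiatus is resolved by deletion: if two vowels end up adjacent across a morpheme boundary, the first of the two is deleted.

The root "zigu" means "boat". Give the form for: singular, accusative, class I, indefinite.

kerimrazigu

Attach case accusative ra- → razigu.
Attach number singular m- → mrazigu.
Attach noun class class I ri- (before consonant 'm') → rimrazigu.
Attach definiteness indefinite ke- → kerimrazigu.
Vowel deletion: no change.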